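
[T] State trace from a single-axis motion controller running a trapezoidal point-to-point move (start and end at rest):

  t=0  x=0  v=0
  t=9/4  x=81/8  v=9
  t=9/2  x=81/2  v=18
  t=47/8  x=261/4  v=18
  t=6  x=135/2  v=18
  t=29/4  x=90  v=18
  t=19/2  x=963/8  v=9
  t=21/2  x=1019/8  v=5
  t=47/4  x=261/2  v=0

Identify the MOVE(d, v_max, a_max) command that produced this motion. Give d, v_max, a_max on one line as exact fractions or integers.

final state: t=47/4, x=261/2, v=0 → d = 261/2
a_max = (9−0)/(9/4−0) = 4
max v = 18 over t∈[9/2,29/4] → v_max = 18
check: 18·(9/2+11/4) = 261/2 ✓

d=261/2 v_max=18 a_max=4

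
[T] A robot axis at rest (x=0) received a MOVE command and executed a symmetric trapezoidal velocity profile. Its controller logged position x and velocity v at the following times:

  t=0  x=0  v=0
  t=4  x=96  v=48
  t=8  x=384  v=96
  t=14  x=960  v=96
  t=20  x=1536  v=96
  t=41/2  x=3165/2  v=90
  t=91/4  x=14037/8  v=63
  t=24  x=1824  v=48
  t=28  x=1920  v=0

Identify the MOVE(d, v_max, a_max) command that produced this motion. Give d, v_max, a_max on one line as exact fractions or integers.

final state: t=28, x=1920, v=0 → d = 1920
a_max = (48−0)/(4−0) = 12
max v = 96 over t∈[8,20] → v_max = 96
check: 96·(8+12) = 1920 ✓

d=1920 v_max=96 a_max=12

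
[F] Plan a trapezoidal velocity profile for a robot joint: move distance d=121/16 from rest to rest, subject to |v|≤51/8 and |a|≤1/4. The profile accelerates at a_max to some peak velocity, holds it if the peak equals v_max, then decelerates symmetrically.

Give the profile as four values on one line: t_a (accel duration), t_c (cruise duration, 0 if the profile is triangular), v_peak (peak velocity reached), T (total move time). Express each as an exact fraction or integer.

vₘ²/aₘ = (51/8)²/(1/4) = 2601/16
121/16 < 2601/16 so t_c = 0
v_peak = √(121/16·1/4) = √(121/64) = 11/8
t_a = (11/8)/(1/4) = 11/2; t_c = 0
T = 2·11/2 = 11

t_a=11/2 t_c=0 v_peak=11/8 T=11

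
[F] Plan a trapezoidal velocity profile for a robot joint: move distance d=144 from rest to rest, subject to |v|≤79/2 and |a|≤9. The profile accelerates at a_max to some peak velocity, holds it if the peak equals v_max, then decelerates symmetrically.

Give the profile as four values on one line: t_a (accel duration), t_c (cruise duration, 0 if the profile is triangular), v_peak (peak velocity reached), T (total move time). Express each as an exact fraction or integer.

t_a=4 t_c=0 v_peak=36 T=8

v_max²/a_max = (79/2)²/9 = 6241/36
144 < 6241/36 → triangular
v_peak = √(144·9) = √1296 = 36
t_a = 36/9 = 4; t_c = 0
T = 2·4 = 8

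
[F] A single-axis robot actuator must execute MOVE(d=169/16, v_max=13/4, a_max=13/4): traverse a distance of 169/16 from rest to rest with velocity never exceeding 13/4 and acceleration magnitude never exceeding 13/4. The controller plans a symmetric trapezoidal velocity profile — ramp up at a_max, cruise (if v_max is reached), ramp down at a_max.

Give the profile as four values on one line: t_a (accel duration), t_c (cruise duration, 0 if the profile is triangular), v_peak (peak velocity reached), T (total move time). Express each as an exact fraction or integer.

t_a=1 t_c=9/4 v_peak=13/4 T=17/4

(v_max)²/a_max = (13/4)²/(13/4) = 13/4
169/16 ≥ 13/4 ⇒ cruise phase
t_a = (13/4)/(13/4) = 1; v_peak = 13/4
d_cruise = 169/16 − 13/4 = 117/16; t_c = (117/16)/(13/4) = 9/4
T = 2·1 + 9/4 = 17/4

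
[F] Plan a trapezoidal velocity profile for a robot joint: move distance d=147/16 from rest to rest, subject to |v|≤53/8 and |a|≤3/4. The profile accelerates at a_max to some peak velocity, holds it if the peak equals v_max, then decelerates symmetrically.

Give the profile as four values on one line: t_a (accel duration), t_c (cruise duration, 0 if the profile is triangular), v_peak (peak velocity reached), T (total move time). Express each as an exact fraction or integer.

vₘ²/aₘ = (53/8)²/(3/4) = 2809/48
147/16 < 2809/48 ⇒ no cruise
v_peak = √(147/16·3/4) = √(441/64) = 21/8
t_a = (21/8)/(3/4) = 7/2; t_c = 0
T = 2·7/2 = 7

t_a=7/2 t_c=0 v_peak=21/8 T=7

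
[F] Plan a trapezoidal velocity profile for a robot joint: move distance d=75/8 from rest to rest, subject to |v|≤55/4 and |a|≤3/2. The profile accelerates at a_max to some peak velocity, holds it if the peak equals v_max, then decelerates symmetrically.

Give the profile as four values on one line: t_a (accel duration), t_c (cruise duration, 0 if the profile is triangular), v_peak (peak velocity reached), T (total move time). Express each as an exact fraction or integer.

v_max²/a_max = (55/4)²/(3/2) = 3025/24
75/8 < 3025/24 → triangular
v_peak = √(75/8·3/2) = √(225/16) = 15/4
t_a = (15/4)/(3/2) = 5/2; t_c = 0
T = 2·5/2 = 5

t_a=5/2 t_c=0 v_peak=15/4 T=5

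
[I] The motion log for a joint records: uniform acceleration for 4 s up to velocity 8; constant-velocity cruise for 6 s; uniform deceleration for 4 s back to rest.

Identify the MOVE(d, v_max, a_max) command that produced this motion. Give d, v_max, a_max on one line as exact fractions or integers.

d=80 v_max=8 a_max=2

a_max = 8/4 = 2
d_a = ½·8·4 = 16; d_c = 8·6 = 48
d = 2·16 + 48 = 80
t_c = 6 > 0 ⇒ limit active, v_max = 8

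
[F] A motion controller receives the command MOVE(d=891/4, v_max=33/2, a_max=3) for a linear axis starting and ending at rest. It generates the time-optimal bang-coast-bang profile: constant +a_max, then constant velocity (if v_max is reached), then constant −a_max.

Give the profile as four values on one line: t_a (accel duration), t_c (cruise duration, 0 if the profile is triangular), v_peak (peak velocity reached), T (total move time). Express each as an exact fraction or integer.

t_a=11/2 t_c=8 v_peak=33/2 T=19

v_max²/a_max = (33/2)²/3 = 363/4
891/4 ≥ 363/4 ⇒ cruise phase
t_a = (33/2)/3 = 11/2; v_peak = 33/2
d_cruise = 891/4 − 363/4 = 132; t_c = 132/(33/2) = 8
T = 2·11/2 + 8 = 19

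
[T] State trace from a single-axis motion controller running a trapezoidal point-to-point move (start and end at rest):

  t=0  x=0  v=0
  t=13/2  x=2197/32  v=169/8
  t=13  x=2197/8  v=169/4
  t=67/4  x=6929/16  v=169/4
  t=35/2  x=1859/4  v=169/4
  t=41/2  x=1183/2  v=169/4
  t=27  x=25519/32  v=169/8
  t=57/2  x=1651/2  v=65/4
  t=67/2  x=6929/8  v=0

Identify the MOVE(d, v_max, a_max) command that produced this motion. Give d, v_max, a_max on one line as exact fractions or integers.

d=6929/8 v_max=169/4 a_max=13/4

final state: t=67/2, x=6929/8, v=0 → d = 6929/8
a_max = (169/8−0)/(13/2−0) = 13/4
max v = 169/4 over t∈[13,41/2] → v_max = 169/4
check: 169/4·(13+15/2) = 6929/8 ✓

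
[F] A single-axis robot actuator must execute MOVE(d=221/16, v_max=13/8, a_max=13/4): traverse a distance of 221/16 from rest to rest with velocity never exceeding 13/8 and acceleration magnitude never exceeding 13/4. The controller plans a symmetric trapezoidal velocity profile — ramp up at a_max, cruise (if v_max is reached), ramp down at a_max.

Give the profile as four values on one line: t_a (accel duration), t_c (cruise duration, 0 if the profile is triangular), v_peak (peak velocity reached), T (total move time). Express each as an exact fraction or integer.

v_max²/a_max = (13/8)²/(13/4) = 13/16
221/16 ≥ 13/16 ⇒ cruise phase
t_a = (13/8)/(13/4) = 1/2; v_peak = 13/8
d_cruise = 221/16 − 13/16 = 13; t_c = 13/(13/8) = 8
T = 2·1/2 + 8 = 9

t_a=1/2 t_c=8 v_peak=13/8 T=9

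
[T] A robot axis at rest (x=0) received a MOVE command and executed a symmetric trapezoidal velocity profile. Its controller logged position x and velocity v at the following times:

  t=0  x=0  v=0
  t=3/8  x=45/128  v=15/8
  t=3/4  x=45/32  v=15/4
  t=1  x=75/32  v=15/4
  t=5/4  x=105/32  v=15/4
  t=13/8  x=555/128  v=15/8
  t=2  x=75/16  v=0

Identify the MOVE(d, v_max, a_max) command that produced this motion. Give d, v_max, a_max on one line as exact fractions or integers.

d=75/16 v_max=15/4 a_max=5

final state: t=2, x=75/16, v=0 → d = 75/16
a_max = (15/8−0)/(3/8−0) = 5
max v = 15/4 over t∈[3/4,5/4] → v_max = 15/4
check: 15/4·(3/4+1/2) = 75/16 ✓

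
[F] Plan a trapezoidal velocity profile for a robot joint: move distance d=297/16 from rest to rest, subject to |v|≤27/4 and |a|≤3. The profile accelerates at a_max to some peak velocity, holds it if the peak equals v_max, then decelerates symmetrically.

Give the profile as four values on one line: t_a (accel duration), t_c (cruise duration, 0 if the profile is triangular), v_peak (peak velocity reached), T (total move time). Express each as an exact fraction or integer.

v_max²/a_max = (27/4)²/3 = 243/16
297/16 ≥ 243/16 ⇒ cruise phase
t_a = (27/4)/3 = 9/4; v_peak = 27/4
d_cruise = 297/16 − 243/16 = 27/8; t_c = (27/8)/(27/4) = 1/2
T = 2·9/4 + 1/2 = 5

t_a=9/4 t_c=1/2 v_peak=27/4 T=5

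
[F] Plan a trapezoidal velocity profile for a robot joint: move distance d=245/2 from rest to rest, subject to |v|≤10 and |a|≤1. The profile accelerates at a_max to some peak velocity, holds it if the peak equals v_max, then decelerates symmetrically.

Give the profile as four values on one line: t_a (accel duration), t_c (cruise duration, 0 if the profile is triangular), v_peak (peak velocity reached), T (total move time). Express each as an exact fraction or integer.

t_a=10 t_c=9/4 v_peak=10 T=89/4

(v_max)²/a_max = 10²/1 = 100
245/2 ≥ 100 so v_max reached
t_a = 10/1 = 10; v_peak = 10
d_cruise = 245/2 − 100 = 45/2; t_c = (45/2)/10 = 9/4
T = 2·10 + 9/4 = 89/4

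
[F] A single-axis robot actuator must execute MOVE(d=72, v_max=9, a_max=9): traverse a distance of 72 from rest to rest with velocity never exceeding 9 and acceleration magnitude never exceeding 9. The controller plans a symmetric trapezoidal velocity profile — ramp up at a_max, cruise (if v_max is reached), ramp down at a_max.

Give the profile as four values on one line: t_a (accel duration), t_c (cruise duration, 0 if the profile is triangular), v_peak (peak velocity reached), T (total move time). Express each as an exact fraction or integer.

t_a=1 t_c=7 v_peak=9 T=9

(v_max)²/a_max = 9²/9 = 9
72 ≥ 9 ⇒ cruise phase
t_a = 9/9 = 1; v_peak = 9
d_cruise = 72 − 9 = 63; t_c = 63/9 = 7
T = 2·1 + 7 = 9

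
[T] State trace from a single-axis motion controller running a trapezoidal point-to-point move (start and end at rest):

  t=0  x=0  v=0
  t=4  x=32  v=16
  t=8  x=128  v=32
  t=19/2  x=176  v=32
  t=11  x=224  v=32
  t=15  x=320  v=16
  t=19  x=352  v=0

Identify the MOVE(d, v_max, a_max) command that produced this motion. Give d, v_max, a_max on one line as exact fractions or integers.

d=352 v_max=32 a_max=4

final state: t=19, x=352, v=0 → d = 352
a_max = (16−0)/(4−0) = 4
max v = 32 over t∈[8,11] → v_max = 32
check: 32·(8+3) = 352 ✓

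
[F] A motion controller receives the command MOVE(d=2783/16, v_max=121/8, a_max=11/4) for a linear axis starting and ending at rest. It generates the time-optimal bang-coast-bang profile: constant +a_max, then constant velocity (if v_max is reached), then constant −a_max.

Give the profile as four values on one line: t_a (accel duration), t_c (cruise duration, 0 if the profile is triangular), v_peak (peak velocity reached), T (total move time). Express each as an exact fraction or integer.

t_a=11/2 t_c=6 v_peak=121/8 T=17

(v_max)²/a_max = (121/8)²/(11/4) = 1331/16
2783/16 ≥ 1331/16 → trapezoidal
t_a = (121/8)/(11/4) = 11/2; v_peak = 121/8
d_cruise = 2783/16 − 1331/16 = 363/4; t_c = (363/4)/(121/8) = 6
T = 2·11/2 + 6 = 17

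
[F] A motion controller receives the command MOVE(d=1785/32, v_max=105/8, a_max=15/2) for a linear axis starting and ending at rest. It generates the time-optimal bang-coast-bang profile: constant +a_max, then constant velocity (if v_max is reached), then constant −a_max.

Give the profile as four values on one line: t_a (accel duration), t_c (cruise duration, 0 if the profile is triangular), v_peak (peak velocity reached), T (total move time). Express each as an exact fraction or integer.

t_a=7/4 t_c=5/2 v_peak=105/8 T=6

(v_max)²/a_max = (105/8)²/(15/2) = 735/32
1785/32 ≥ 735/32 so v_max reached
t_a = (105/8)/(15/2) = 7/4; v_peak = 105/8
d_cruise = 1785/32 − 735/32 = 525/16; t_c = (525/16)/(105/8) = 5/2
T = 2·7/4 + 5/2 = 6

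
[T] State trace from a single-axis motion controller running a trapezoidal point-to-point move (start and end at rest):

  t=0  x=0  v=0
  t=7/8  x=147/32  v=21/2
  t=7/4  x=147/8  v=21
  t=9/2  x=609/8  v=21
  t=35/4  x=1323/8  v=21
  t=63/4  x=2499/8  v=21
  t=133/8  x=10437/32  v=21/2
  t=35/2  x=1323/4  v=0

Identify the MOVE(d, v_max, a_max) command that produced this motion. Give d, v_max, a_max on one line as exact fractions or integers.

d=1323/4 v_max=21 a_max=12

final state: t=35/2, x=1323/4, v=0 → d = 1323/4
a_max = (21/2−0)/(7/8−0) = 12
max v = 21 over t∈[7/4,63/4] → v_max = 21
check: 21·(7/4+14) = 1323/4 ✓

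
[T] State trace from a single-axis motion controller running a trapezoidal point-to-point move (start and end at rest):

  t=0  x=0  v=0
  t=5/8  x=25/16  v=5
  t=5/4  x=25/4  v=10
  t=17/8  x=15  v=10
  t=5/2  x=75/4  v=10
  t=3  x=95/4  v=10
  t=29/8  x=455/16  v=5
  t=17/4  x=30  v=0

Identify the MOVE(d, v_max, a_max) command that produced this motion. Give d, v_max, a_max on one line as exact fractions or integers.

final state: t=17/4, x=30, v=0 → d = 30
a_max = (5−0)/(5/8−0) = 8
max v = 10 over t∈[5/4,3] → v_max = 10
check: 10·(5/4+7/4) = 30 ✓

d=30 v_max=10 a_max=8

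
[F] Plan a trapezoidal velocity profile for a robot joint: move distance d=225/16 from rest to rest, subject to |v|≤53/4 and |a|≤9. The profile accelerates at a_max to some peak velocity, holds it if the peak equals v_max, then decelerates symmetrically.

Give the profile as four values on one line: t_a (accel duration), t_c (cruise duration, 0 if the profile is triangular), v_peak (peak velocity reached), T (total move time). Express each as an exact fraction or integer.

v_max²/a_max = (53/4)²/9 = 2809/144
225/16 < 2809/144 → triangular
v_peak = √(225/16·9) = √(2025/16) = 45/4
t_a = (45/4)/9 = 5/4; t_c = 0
T = 2·5/4 = 5/2

t_a=5/4 t_c=0 v_peak=45/4 T=5/2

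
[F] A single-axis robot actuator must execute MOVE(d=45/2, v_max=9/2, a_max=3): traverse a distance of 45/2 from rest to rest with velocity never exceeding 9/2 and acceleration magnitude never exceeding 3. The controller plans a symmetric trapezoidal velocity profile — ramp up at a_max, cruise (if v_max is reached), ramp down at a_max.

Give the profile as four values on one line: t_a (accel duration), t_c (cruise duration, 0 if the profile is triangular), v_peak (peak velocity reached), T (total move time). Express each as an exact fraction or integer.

t_a=3/2 t_c=7/2 v_peak=9/2 T=13/2

v_max²/a_max = (9/2)²/3 = 27/4
45/2 ≥ 27/4 → trapezoidal
t_a = (9/2)/3 = 3/2; v_peak = 9/2
d_cruise = 45/2 − 27/4 = 63/4; t_c = (63/4)/(9/2) = 7/2
T = 2·3/2 + 7/2 = 13/2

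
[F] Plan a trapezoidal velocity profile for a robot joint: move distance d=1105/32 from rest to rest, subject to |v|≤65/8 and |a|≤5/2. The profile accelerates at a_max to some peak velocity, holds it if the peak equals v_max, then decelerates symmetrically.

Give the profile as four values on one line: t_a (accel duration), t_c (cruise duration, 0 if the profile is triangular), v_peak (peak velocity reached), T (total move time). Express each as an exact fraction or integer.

t_a=13/4 t_c=1 v_peak=65/8 T=15/2

(v_max)²/a_max = (65/8)²/(5/2) = 845/32
1105/32 ≥ 845/32 → trapezoidal
t_a = (65/8)/(5/2) = 13/4; v_peak = 65/8
d_cruise = 1105/32 − 845/32 = 65/8; t_c = (65/8)/(65/8) = 1
T = 2·13/4 + 1 = 15/2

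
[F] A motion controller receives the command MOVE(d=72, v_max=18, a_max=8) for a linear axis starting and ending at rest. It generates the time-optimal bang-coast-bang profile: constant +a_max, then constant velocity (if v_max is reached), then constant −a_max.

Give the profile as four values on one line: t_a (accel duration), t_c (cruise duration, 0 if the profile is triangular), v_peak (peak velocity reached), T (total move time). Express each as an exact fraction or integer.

t_a=9/4 t_c=7/4 v_peak=18 T=25/4

v_max²/a_max = 18²/8 = 81/2
72 ≥ 81/2 so v_max reached
t_a = 18/8 = 9/4; v_peak = 18
d_cruise = 72 − 81/2 = 63/2; t_c = (63/2)/18 = 7/4
T = 2·9/4 + 7/4 = 25/4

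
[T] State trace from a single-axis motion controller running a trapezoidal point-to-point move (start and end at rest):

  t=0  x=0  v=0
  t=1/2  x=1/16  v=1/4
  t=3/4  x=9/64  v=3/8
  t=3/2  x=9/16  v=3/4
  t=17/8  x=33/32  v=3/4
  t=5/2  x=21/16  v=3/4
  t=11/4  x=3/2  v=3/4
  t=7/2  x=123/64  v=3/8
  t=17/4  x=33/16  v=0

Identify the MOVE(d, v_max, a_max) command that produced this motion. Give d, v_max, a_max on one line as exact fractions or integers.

final state: t=17/4, x=33/16, v=0 → d = 33/16
a_max = (1/4−0)/(1/2−0) = 1/2
max v = 3/4 over t∈[3/2,11/4] → v_max = 3/4
check: 3/4·(3/2+5/4) = 33/16 ✓

d=33/16 v_max=3/4 a_max=1/2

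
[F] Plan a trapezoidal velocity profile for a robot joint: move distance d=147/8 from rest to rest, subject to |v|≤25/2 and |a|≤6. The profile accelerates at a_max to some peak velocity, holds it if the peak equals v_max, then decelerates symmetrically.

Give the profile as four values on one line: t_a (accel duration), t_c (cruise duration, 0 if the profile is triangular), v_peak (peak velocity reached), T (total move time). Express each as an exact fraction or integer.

(v_max)²/a_max = (25/2)²/6 = 625/24
147/8 < 625/24 ⇒ no cruise
v_peak = √(147/8·6) = √(441/4) = 21/2
t_a = (21/2)/6 = 7/4; t_c = 0
T = 2·7/4 = 7/2

t_a=7/4 t_c=0 v_peak=21/2 T=7/2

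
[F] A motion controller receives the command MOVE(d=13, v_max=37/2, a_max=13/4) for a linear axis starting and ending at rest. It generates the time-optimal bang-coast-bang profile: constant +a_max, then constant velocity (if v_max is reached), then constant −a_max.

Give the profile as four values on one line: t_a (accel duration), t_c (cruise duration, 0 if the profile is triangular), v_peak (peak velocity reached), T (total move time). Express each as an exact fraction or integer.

v_max²/a_max = (37/2)²/(13/4) = 1369/13
13 < 1369/13 ⇒ no cruise
v_peak = √(13·13/4) = √(169/4) = 13/2
t_a = (13/2)/(13/4) = 2; t_c = 0
T = 2·2 = 4

t_a=2 t_c=0 v_peak=13/2 T=4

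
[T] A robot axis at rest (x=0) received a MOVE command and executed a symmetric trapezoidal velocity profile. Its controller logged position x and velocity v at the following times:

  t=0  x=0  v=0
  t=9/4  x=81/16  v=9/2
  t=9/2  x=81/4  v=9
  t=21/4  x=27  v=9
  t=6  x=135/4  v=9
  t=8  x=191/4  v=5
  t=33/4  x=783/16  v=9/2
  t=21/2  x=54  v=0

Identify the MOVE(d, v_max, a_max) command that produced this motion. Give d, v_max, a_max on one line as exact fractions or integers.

final state: t=21/2, x=54, v=0 → d = 54
a_max = (9/2−0)/(9/4−0) = 2
max v = 9 over t∈[9/2,6] → v_max = 9
check: 9·(9/2+3/2) = 54 ✓

d=54 v_max=9 a_max=2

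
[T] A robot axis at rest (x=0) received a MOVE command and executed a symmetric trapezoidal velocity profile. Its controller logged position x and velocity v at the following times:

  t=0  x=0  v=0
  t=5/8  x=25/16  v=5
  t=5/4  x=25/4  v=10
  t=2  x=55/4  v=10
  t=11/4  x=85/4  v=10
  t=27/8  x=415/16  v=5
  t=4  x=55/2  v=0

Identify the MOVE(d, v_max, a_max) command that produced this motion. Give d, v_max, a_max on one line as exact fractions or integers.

d=55/2 v_max=10 a_max=8

final state: t=4, x=55/2, v=0 → d = 55/2
a_max = (5−0)/(5/8−0) = 8
max v = 10 over t∈[5/4,11/4] → v_max = 10
check: 10·(5/4+3/2) = 55/2 ✓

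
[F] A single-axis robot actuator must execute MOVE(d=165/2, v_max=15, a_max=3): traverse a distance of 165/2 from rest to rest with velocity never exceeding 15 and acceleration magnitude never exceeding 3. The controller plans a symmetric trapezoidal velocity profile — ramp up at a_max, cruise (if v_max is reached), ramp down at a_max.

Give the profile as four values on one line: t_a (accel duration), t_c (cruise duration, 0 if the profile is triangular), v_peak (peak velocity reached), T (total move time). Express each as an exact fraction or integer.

(v_max)²/a_max = 15²/3 = 75
165/2 ≥ 75 → trapezoidal
t_a = 15/3 = 5; v_peak = 15
d_cruise = 165/2 − 75 = 15/2; t_c = (15/2)/15 = 1/2
T = 2·5 + 1/2 = 21/2

t_a=5 t_c=1/2 v_peak=15 T=21/2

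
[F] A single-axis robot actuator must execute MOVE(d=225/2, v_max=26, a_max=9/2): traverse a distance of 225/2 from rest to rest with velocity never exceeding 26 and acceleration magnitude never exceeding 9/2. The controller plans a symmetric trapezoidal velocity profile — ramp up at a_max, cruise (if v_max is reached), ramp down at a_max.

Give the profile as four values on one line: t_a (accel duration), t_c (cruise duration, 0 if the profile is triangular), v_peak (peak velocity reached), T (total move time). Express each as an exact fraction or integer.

(v_max)²/a_max = 26²/(9/2) = 1352/9
225/2 < 1352/9 → triangular
v_peak = √(225/2·9/2) = √(2025/4) = 45/2
t_a = (45/2)/(9/2) = 5; t_c = 0
T = 2·5 = 10

t_a=5 t_c=0 v_peak=45/2 T=10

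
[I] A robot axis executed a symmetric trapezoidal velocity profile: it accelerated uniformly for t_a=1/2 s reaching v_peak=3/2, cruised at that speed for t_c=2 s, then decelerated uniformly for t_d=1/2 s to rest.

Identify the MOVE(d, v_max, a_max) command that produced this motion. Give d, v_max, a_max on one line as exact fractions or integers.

d=15/4 v_max=3/2 a_max=3

a_max = (3/2)/(1/2) = 3
d_a = ½·3/2·1/2 = 3/8; d_c = 3/2·2 = 3
d = 2·3/8 + 3 = 15/4
t_c = 2 > 0 → v_max = v_peak = 3/2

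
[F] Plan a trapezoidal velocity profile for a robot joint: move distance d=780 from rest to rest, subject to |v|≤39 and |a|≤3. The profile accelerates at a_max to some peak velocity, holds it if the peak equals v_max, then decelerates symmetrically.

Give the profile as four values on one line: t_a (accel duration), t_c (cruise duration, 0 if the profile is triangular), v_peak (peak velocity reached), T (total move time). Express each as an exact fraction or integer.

t_a=13 t_c=7 v_peak=39 T=33

v_max²/a_max = 39²/3 = 507
780 ≥ 507 so v_max reached
t_a = 39/3 = 13; v_peak = 39
d_cruise = 780 − 507 = 273; t_c = 273/39 = 7
T = 2·13 + 7 = 33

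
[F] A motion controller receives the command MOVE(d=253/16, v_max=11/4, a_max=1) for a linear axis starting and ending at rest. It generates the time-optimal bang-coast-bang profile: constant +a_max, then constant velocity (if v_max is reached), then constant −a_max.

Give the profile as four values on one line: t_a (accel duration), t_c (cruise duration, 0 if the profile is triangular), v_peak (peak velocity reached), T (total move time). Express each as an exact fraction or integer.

t_a=11/4 t_c=3 v_peak=11/4 T=17/2

(v_max)²/a_max = (11/4)²/1 = 121/16
253/16 ≥ 121/16 so v_max reached
t_a = (11/4)/1 = 11/4; v_peak = 11/4
d_cruise = 253/16 − 121/16 = 33/4; t_c = (33/4)/(11/4) = 3
T = 2·11/4 + 3 = 17/2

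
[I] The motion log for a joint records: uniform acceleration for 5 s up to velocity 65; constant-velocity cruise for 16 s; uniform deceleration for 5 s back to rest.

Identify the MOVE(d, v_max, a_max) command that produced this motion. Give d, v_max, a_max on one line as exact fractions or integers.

d=1365 v_max=65 a_max=13

a_max = 65/5 = 13
d_a = ½·65·5 = 325/2; d_c = 65·16 = 1040
d = 2·325/2 + 1040 = 1365
t_c = 16 > 0 ⇒ limit active, v_max = 65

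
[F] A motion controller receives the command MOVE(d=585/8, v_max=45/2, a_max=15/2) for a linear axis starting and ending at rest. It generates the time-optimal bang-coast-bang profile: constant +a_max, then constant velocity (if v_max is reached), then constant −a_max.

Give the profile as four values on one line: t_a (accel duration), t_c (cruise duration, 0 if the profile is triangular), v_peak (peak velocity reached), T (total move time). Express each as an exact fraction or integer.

(v_max)²/a_max = (45/2)²/(15/2) = 135/2
585/8 ≥ 135/2 so v_max reached
t_a = (45/2)/(15/2) = 3; v_peak = 45/2
d_cruise = 585/8 − 135/2 = 45/8; t_c = (45/8)/(45/2) = 1/4
T = 2·3 + 1/4 = 25/4

t_a=3 t_c=1/4 v_peak=45/2 T=25/4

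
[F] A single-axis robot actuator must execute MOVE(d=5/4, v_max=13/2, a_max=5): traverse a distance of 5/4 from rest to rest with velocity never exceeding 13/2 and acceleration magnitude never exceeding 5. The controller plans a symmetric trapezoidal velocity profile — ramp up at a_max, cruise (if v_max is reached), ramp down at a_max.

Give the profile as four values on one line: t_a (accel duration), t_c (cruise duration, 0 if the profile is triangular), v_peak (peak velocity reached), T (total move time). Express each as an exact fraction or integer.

v_max²/a_max = (13/2)²/5 = 169/20
5/4 < 169/20 so t_c = 0
v_peak = √(5/4·5) = √(25/4) = 5/2
t_a = (5/2)/5 = 1/2; t_c = 0
T = 2·1/2 = 1

t_a=1/2 t_c=0 v_peak=5/2 T=1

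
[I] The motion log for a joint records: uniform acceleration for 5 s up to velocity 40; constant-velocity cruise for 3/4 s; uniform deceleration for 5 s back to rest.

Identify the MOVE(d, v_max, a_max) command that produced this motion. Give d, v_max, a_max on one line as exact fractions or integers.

a_max = 40/5 = 8
d_a = ½·40·5 = 100; d_c = 40·3/4 = 30
d = 2·100 + 30 = 230
t_c = 3/4 > 0 so v_max = 40

d=230 v_max=40 a_max=8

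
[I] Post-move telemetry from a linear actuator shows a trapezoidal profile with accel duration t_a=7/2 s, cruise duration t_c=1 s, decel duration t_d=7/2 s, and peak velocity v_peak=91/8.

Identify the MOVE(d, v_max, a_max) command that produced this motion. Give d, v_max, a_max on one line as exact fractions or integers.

d=819/16 v_max=91/8 a_max=13/4

a_max = (91/8)/(7/2) = 13/4
d_a = ½·91/8·7/2 = 637/32; d_c = 91/8·1 = 91/8
d = 2·637/32 + 91/8 = 819/16
t_c = 1 > 0 → v_max = v_peak = 91/8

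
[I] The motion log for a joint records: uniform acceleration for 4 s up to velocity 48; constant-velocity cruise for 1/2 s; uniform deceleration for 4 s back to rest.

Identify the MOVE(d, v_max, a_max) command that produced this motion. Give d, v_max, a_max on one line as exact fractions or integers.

d=216 v_max=48 a_max=12

a_max = 48/4 = 12
d_a = ½·48·4 = 96; d_c = 48·1/2 = 24
d = 2·96 + 24 = 216
t_c = 1/2 > 0 so v_max = 48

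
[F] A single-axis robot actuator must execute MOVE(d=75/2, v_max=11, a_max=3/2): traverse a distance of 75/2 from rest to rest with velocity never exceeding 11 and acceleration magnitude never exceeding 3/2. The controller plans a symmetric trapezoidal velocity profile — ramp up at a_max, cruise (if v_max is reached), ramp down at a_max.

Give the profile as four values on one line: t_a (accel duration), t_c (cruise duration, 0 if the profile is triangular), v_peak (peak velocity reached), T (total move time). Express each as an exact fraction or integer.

v_max²/a_max = 11²/(3/2) = 242/3
75/2 < 242/3 ⇒ no cruise
v_peak = √(75/2·3/2) = √(225/4) = 15/2
t_a = (15/2)/(3/2) = 5; t_c = 0
T = 2·5 = 10

t_a=5 t_c=0 v_peak=15/2 T=10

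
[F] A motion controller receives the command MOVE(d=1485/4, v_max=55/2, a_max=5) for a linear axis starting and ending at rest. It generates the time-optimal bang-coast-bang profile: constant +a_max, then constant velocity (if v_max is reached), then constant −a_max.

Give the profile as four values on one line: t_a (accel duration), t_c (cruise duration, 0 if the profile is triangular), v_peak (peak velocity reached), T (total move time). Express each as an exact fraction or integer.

v_max²/a_max = (55/2)²/5 = 605/4
1485/4 ≥ 605/4 → trapezoidal
t_a = (55/2)/5 = 11/2; v_peak = 55/2
d_cruise = 1485/4 − 605/4 = 220; t_c = 220/(55/2) = 8
T = 2·11/2 + 8 = 19

t_a=11/2 t_c=8 v_peak=55/2 T=19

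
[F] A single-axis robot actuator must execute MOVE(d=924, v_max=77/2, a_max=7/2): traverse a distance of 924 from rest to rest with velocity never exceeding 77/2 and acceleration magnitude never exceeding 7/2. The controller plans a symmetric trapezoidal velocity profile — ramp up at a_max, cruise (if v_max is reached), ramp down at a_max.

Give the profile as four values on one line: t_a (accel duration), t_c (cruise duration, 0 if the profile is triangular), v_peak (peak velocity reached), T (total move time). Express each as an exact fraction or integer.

v_max²/a_max = (77/2)²/(7/2) = 847/2
924 ≥ 847/2 ⇒ cruise phase
t_a = (77/2)/(7/2) = 11; v_peak = 77/2
d_cruise = 924 − 847/2 = 1001/2; t_c = (1001/2)/(77/2) = 13
T = 2·11 + 13 = 35

t_a=11 t_c=13 v_peak=77/2 T=35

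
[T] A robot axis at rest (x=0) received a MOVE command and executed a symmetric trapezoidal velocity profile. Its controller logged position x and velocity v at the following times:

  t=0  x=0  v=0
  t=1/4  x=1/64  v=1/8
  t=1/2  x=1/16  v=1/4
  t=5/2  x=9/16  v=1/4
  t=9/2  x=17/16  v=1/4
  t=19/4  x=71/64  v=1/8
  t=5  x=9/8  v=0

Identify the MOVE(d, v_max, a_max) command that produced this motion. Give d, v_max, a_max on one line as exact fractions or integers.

d=9/8 v_max=1/4 a_max=1/2

final state: t=5, x=9/8, v=0 → d = 9/8
a_max = (1/8−0)/(1/4−0) = 1/2
max v = 1/4 over t∈[1/2,9/2] → v_max = 1/4
check: 1/4·(1/2+4) = 9/8 ✓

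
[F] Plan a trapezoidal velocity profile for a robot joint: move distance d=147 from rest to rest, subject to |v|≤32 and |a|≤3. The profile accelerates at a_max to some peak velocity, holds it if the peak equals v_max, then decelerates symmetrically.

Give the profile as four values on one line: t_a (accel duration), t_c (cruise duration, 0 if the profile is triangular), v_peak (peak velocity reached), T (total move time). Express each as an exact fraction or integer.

t_a=7 t_c=0 v_peak=21 T=14

vₘ²/aₘ = 32²/3 = 1024/3
147 < 1024/3 so t_c = 0
v_peak = √(147·3) = √441 = 21
t_a = 21/3 = 7; t_c = 0
T = 2·7 = 14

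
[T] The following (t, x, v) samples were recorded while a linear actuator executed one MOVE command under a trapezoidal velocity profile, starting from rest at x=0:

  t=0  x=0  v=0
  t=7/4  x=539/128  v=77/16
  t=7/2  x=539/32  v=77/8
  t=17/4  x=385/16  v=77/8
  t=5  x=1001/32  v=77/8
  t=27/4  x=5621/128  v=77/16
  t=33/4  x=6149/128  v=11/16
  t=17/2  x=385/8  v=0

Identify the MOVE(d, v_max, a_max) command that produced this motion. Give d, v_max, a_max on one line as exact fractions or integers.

d=385/8 v_max=77/8 a_max=11/4

final state: t=17/2, x=385/8, v=0 → d = 385/8
a_max = (77/16−0)/(7/4−0) = 11/4
max v = 77/8 over t∈[7/2,5] → v_max = 77/8
check: 77/8·(7/2+3/2) = 385/8 ✓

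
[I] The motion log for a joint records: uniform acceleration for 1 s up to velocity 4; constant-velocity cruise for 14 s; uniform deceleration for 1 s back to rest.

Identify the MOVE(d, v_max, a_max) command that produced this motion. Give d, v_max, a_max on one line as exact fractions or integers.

d=60 v_max=4 a_max=4

a_max = 4/1 = 4
d_a = ½·4·1 = 2; d_c = 4·14 = 56
d = 2·2 + 56 = 60
t_c = 14 > 0 ⇒ limit active, v_max = 4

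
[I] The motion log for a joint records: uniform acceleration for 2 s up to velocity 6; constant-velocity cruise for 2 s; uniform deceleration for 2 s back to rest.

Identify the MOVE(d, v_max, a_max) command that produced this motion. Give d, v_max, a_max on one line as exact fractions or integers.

a_max = 6/2 = 3
d_a = ½·6·2 = 6; d_c = 6·2 = 12
d = 2·6 + 12 = 24
t_c = 2 > 0 ⇒ limit active, v_max = 6

d=24 v_max=6 a_max=3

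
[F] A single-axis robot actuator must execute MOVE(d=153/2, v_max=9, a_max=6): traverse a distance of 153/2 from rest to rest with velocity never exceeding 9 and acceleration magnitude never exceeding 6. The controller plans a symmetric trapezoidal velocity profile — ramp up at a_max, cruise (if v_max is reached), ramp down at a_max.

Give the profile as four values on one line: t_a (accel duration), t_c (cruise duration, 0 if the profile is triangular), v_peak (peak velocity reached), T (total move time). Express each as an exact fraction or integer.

v_max²/a_max = 9²/6 = 27/2
153/2 ≥ 27/2 so v_max reached
t_a = 9/6 = 3/2; v_peak = 9
d_cruise = 153/2 − 27/2 = 63; t_c = 63/9 = 7
T = 2·3/2 + 7 = 10

t_a=3/2 t_c=7 v_peak=9 T=10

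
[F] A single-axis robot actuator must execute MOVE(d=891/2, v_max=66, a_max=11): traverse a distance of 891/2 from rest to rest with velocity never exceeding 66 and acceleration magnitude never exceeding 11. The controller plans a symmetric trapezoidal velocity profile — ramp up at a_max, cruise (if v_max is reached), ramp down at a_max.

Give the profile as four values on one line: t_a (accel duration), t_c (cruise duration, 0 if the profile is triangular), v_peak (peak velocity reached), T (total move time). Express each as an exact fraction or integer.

t_a=6 t_c=3/4 v_peak=66 T=51/4

v_max²/a_max = 66²/11 = 396
891/2 ≥ 396 ⇒ cruise phase
t_a = 66/11 = 6; v_peak = 66
d_cruise = 891/2 − 396 = 99/2; t_c = (99/2)/66 = 3/4
T = 2·6 + 3/4 = 51/4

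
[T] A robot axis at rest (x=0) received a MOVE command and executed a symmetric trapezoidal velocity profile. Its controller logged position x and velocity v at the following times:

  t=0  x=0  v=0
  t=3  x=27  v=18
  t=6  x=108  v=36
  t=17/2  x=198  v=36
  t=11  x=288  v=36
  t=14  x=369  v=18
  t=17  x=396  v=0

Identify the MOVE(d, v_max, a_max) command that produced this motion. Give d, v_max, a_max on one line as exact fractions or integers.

d=396 v_max=36 a_max=6

final state: t=17, x=396, v=0 → d = 396
a_max = (18−0)/(3−0) = 6
max v = 36 over t∈[6,11] → v_max = 36
check: 36·(6+5) = 396 ✓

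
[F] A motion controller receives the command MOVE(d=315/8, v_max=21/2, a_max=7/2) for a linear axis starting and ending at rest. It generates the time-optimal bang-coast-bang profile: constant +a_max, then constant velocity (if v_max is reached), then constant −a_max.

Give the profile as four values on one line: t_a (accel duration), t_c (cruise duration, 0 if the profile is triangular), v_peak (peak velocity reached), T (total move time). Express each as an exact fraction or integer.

t_a=3 t_c=3/4 v_peak=21/2 T=27/4

v_max²/a_max = (21/2)²/(7/2) = 63/2
315/8 ≥ 63/2 → trapezoidal
t_a = (21/2)/(7/2) = 3; v_peak = 21/2
d_cruise = 315/8 − 63/2 = 63/8; t_c = (63/8)/(21/2) = 3/4
T = 2·3 + 3/4 = 27/4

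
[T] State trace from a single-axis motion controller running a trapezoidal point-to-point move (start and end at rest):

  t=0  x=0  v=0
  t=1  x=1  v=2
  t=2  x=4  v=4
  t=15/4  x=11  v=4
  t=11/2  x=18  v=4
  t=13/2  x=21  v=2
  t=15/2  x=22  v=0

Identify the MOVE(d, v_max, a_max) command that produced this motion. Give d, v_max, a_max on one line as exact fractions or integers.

d=22 v_max=4 a_max=2

final state: t=15/2, x=22, v=0 → d = 22
a_max = (2−0)/(1−0) = 2
max v = 4 over t∈[2,11/2] → v_max = 4
check: 4·(2+7/2) = 22 ✓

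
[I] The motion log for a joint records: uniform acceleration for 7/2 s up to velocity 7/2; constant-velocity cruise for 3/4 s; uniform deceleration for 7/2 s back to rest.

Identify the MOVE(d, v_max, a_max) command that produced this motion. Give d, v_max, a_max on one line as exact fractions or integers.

a_max = (7/2)/(7/2) = 1
d_a = ½·7/2·7/2 = 49/8; d_c = 7/2·3/4 = 21/8
d = 2·49/8 + 21/8 = 119/8
t_c = 3/4 > 0 so v_max = 7/2

d=119/8 v_max=7/2 a_max=1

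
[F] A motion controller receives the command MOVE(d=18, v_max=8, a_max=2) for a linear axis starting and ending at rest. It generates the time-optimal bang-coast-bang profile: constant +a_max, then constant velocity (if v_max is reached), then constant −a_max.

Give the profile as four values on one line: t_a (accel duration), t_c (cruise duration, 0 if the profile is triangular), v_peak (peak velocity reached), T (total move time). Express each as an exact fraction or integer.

(v_max)²/a_max = 8²/2 = 32
18 < 32 → triangular
v_peak = √(18·2) = √36 = 6
t_a = 6/2 = 3; t_c = 0
T = 2·3 = 6

t_a=3 t_c=0 v_peak=6 T=6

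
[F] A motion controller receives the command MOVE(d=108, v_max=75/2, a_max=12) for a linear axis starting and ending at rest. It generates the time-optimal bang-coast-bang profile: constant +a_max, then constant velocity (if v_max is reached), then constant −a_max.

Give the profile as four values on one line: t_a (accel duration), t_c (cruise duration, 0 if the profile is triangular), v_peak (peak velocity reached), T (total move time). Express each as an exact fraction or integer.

vₘ²/aₘ = (75/2)²/12 = 1875/16
108 < 1875/16 → triangular
v_peak = √(108·12) = √1296 = 36
t_a = 36/12 = 3; t_c = 0
T = 2·3 = 6

t_a=3 t_c=0 v_peak=36 T=6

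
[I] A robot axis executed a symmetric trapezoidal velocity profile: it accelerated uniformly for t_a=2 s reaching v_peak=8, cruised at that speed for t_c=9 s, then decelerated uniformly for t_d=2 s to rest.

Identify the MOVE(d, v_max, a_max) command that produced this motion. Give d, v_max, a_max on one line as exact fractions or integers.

d=88 v_max=8 a_max=4

a_max = 8/2 = 4
d_a = ½·8·2 = 8; d_c = 8·9 = 72
d = 2·8 + 72 = 88
t_c = 9 > 0 ⇒ limit active, v_max = 8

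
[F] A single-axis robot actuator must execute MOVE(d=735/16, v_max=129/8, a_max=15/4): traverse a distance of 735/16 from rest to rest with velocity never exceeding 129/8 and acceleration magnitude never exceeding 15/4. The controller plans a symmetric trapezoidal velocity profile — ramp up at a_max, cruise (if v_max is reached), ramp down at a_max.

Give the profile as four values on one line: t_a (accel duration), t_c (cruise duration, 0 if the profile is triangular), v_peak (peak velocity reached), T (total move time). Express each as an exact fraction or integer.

t_a=7/2 t_c=0 v_peak=105/8 T=7

(v_max)²/a_max = (129/8)²/(15/4) = 5547/80
735/16 < 5547/80 ⇒ no cruise
v_peak = √(735/16·15/4) = √(11025/64) = 105/8
t_a = (105/8)/(15/4) = 7/2; t_c = 0
T = 2·7/2 = 7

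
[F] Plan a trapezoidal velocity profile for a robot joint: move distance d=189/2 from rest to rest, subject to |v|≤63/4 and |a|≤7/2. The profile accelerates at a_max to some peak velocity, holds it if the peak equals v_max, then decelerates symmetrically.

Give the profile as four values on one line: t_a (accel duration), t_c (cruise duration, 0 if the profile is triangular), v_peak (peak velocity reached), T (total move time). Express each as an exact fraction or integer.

t_a=9/2 t_c=3/2 v_peak=63/4 T=21/2

vₘ²/aₘ = (63/4)²/(7/2) = 567/8
189/2 ≥ 567/8 → trapezoidal
t_a = (63/4)/(7/2) = 9/2; v_peak = 63/4
d_cruise = 189/2 − 567/8 = 189/8; t_c = (189/8)/(63/4) = 3/2
T = 2·9/2 + 3/2 = 21/2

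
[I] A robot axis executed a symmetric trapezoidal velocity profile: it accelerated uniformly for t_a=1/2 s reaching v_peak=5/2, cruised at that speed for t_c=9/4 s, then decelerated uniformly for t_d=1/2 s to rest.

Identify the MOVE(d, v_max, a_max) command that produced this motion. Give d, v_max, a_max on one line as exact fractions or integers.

a_max = (5/2)/(1/2) = 5
d_a = ½·5/2·1/2 = 5/8; d_c = 5/2·9/4 = 45/8
d = 2·5/8 + 45/8 = 55/8
t_c = 9/4 > 0 so v_max = 5/2

d=55/8 v_max=5/2 a_max=5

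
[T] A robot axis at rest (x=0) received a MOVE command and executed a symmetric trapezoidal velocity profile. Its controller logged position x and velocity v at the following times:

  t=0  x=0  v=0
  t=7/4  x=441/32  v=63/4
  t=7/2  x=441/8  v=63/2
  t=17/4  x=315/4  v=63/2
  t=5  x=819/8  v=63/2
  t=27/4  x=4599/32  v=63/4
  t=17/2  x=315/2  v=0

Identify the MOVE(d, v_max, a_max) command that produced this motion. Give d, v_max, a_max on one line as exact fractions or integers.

d=315/2 v_max=63/2 a_max=9

final state: t=17/2, x=315/2, v=0 → d = 315/2
a_max = (63/4−0)/(7/4−0) = 9
max v = 63/2 over t∈[7/2,5] → v_max = 63/2
check: 63/2·(7/2+3/2) = 315/2 ✓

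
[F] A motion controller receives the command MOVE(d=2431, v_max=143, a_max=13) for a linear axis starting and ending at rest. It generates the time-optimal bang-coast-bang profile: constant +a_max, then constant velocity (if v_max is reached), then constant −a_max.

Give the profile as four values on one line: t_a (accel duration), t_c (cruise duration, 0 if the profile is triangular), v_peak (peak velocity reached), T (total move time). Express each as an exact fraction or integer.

(v_max)²/a_max = 143²/13 = 1573
2431 ≥ 1573 ⇒ cruise phase
t_a = 143/13 = 11; v_peak = 143
d_cruise = 2431 − 1573 = 858; t_c = 858/143 = 6
T = 2·11 + 6 = 28

t_a=11 t_c=6 v_peak=143 T=28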